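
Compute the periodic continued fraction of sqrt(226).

[15; (30)]

Write x_i = (sqrt(226) + m_i)/d_i with (m_0, d_0) = (0, 1). a_0 = floor(sqrt(226)) = 15, since 15^2 = 225 <= 226 < 256 = 16^2.
Iterate m_{i+1} = d_i*a_i - m_i, d_{i+1} = (226 - m_{i+1}^2)/d_i, a_{i+1} = floor((a_0 + m_{i+1})/d_{i+1}):
  m_1 = 1*15 - 0 = 15, d_1 = (226 - 15^2)/1 = 1/1 = 1, a_1 = floor((15 + 15)/1) = 30.
  m_2 = 1*30 - 15 = 15, d_2 = (226 - 15^2)/1 = 1/1 = 1: (m_2, d_2) = (m_1, d_1) = (15, 1), so from here the quotient a_1 repeats; the period length is 1.
Hence the expansion of sqrt(226) is a_0 = 15 followed by the repeating block 30 (period 1).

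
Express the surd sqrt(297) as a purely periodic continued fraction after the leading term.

Write x_i = (sqrt(297) + m_i)/d_i with (m_0, d_0) = (0, 1). a_0 = floor(sqrt(297)) = 17, since 17^2 = 289 <= 297 < 324 = 18^2.
Iterate m_{i+1} = d_i*a_i - m_i, d_{i+1} = (297 - m_{i+1}^2)/d_i, a_{i+1} = floor((a_0 + m_{i+1})/d_{i+1}):
  m_1 = 1*17 - 0 = 17, d_1 = (297 - 17^2)/1 = 8/1 = 8, a_1 = floor((17 + 17)/8) = 4.
  m_2 = 8*4 - 17 = 15, d_2 = (297 - 15^2)/8 = 72/8 = 9, a_2 = floor((17 + 15)/9) = 3.
  m_3 = 9*3 - 15 = 12, d_3 = (297 - 12^2)/9 = 153/9 = 17, a_3 = floor((17 + 12)/17) = 1.
  m_4 = 17*1 - 12 = 5, d_4 = (297 - 5^2)/17 = 272/17 = 16, a_4 = floor((17 + 5)/16) = 1.
  m_5 = 16*1 - 5 = 11, d_5 = (297 - 11^2)/16 = 176/16 = 11, a_5 = floor((17 + 11)/11) = 2.
  m_6 = 11*2 - 11 = 11, d_6 = (297 - 11^2)/11 = 176/11 = 16, a_6 = floor((17 + 11)/16) = 1.
  m_7 = 16*1 - 11 = 5, d_7 = (297 - 5^2)/16 = 272/16 = 17, a_7 = floor((17 + 5)/17) = 1.
  m_8 = 17*1 - 5 = 12, d_8 = (297 - 12^2)/17 = 153/17 = 9, a_8 = floor((17 + 12)/9) = 3.
  m_9 = 9*3 - 12 = 15, d_9 = (297 - 15^2)/9 = 72/9 = 8, a_9 = floor((17 + 15)/8) = 4.
  m_10 = 8*4 - 15 = 17, d_10 = (297 - 17^2)/8 = 8/8 = 1, a_10 = floor((17 + 17)/1) = 34.
  m_11 = 1*34 - 17 = 17, d_11 = (297 - 17^2)/1 = 8/1 = 8: (m_11, d_11) = (m_1, d_1) = (17, 8), so from here the quotients repeat a_1, ..., a_10; the period length is 10.
Hence the expansion of sqrt(297) is a_0 = 17 followed by the repeating block 4, 3, 1, 1, 2, 1, 1, 3, 4, 34 (period 10).

[17; (4, 3, 1, 1, 2, 1, 1, 3, 4, 34)]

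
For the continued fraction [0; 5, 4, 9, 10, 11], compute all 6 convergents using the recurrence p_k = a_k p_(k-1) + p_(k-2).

0/1, 1/5, 4/21, 37/194, 374/1961, 4151/21765

Using the convergent recurrence p_i = a_i*p_{i-1} + p_{i-2}, q_i = a_i*q_{i-1} + q_{i-2} with p_{-2}=0, p_{-1}=1, q_{-2}=1, q_{-1}=0:
  i=0: a_0=0, p_0 = 0*1 + 0 = 0, q_0 = 0*0 + 1 = 1.
  i=1: a_1=5, p_1 = 5*0 + 1 = 1, q_1 = 5*1 + 0 = 5.
  i=2: a_2=4, p_2 = 4*1 + 0 = 4, q_2 = 4*5 + 1 = 21.
  i=3: a_3=9, p_3 = 9*4 + 1 = 37, q_3 = 9*21 + 5 = 194.
  i=4: a_4=10, p_4 = 10*37 + 4 = 374, q_4 = 10*194 + 21 = 1961.
  i=5: a_5=11, p_5 = 11*374 + 37 = 4151, q_5 = 11*1961 + 194 = 21765.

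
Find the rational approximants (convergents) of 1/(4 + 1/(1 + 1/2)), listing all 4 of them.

Using the convergent recurrence p_i = a_i*p_{i-1} + p_{i-2}, q_i = a_i*q_{i-1} + q_{i-2} with p_{-2}=0, p_{-1}=1, q_{-2}=1, q_{-1}=0:
  i=0: a_0=0, p_0 = 0*1 + 0 = 0, q_0 = 0*0 + 1 = 1.
  i=1: a_1=4, p_1 = 4*0 + 1 = 1, q_1 = 4*1 + 0 = 4.
  i=2: a_2=1, p_2 = 1*1 + 0 = 1, q_2 = 1*4 + 1 = 5.
  i=3: a_3=2, p_3 = 2*1 + 1 = 3, q_3 = 2*5 + 4 = 14.

0/1, 1/4, 1/5, 3/14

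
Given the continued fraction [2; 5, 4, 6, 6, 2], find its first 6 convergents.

2/1, 11/5, 46/21, 287/131, 1768/807, 3823/1745

Using the convergent recurrence p_i = a_i*p_{i-1} + p_{i-2}, q_i = a_i*q_{i-1} + q_{i-2} with p_{-2}=0, p_{-1}=1, q_{-2}=1, q_{-1}=0:
  i=0: a_0=2, p_0 = 2*1 + 0 = 2, q_0 = 2*0 + 1 = 1.
  i=1: a_1=5, p_1 = 5*2 + 1 = 11, q_1 = 5*1 + 0 = 5.
  i=2: a_2=4, p_2 = 4*11 + 2 = 46, q_2 = 4*5 + 1 = 21.
  i=3: a_3=6, p_3 = 6*46 + 11 = 287, q_3 = 6*21 + 5 = 131.
  i=4: a_4=6, p_4 = 6*287 + 46 = 1768, q_4 = 6*131 + 21 = 807.
  i=5: a_5=2, p_5 = 2*1768 + 287 = 3823, q_5 = 2*807 + 131 = 1745.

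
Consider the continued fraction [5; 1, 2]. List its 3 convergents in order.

5/1, 6/1, 17/3

Using the convergent recurrence p_i = a_i*p_{i-1} + p_{i-2}, q_i = a_i*q_{i-1} + q_{i-2} with p_{-2}=0, p_{-1}=1, q_{-2}=1, q_{-1}=0:
  i=0: a_0=5, p_0 = 5*1 + 0 = 5, q_0 = 5*0 + 1 = 1.
  i=1: a_1=1, p_1 = 1*5 + 1 = 6, q_1 = 1*1 + 0 = 1.
  i=2: a_2=2, p_2 = 2*6 + 5 = 17, q_2 = 2*1 + 1 = 3.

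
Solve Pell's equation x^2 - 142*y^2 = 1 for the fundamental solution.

(x, y) = (143, 12)

First expand sqrt(142) as a continued fraction. With x_i = (sqrt(142) + m_i)/d_i and (m_0, d_0) = (0, 1): a_0 = floor(sqrt(142)) = 11, since 11^2 = 121 <= 142 < 144 = 12^2.
Iterate m_{i+1} = d_i*a_i - m_i, d_{i+1} = (142 - m_{i+1}^2)/d_i, a_{i+1} = floor((a_0 + m_{i+1})/d_{i+1}):
  m_1 = 1*11 - 0 = 11, d_1 = (142 - 11^2)/1 = 21/1 = 21, a_1 = floor((11 + 11)/21) = 1.
  m_2 = 21*1 - 11 = 10, d_2 = (142 - 10^2)/21 = 42/21 = 2, a_2 = floor((11 + 10)/2) = 10.
  m_3 = 2*10 - 10 = 10, d_3 = (142 - 10^2)/2 = 42/2 = 21, a_3 = floor((11 + 10)/21) = 1.
  m_4 = 21*1 - 10 = 11, d_4 = (142 - 11^2)/21 = 21/21 = 1, a_4 = floor((11 + 11)/1) = 22.
  m_5 = 1*22 - 11 = 11, d_5 = (142 - 11^2)/1 = 21/1 = 21: (m_5, d_5) = (m_1, d_1) = (11, 21), so from here the quotients repeat a_1, ..., a_4; the period length is 4.
So sqrt(142) = [11; (1, 10, 1, 22)] with period length k = 4.
k is even, so the fundamental solution of x^2 - 142y^2 = 1 is (p_{k-1}, q_{k-1}) = (p_3, q_3); compute convergents through index 3.
Convergents (p_i = a_i*p_{i-1} + p_{i-2}, q_i = a_i*q_{i-1} + q_{i-2} with p_{-2}=0, p_{-1}=1, q_{-2}=1, q_{-1}=0):
  i=0: a_0=11, p_0 = 11*1 + 0 = 11, q_0 = 11*0 + 1 = 1.
  i=1: a_1=1, p_1 = 1*11 + 1 = 12, q_1 = 1*1 + 0 = 1.
  i=2: a_2=10, p_2 = 10*12 + 11 = 131, q_2 = 10*1 + 1 = 11.
  i=3: a_3=1, p_3 = 1*131 + 12 = 143, q_3 = 1*11 + 1 = 12.
Check: 143^2 - 142*12^2 = 20449 - 20448 = 1, so (x, y) = (143, 12) solves the equation, and by the theorem it is the least positive solution.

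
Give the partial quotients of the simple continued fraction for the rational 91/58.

Run the Euclidean algorithm on 91 and 58; the successive quotients are the partial quotients a_0, a_1, ... (each step inverts the fractional part left over by the previous one):
  91 = 1*58 + 33, so a_0 = 1.
  58 = 1*33 + 25, so a_1 = 1.
  33 = 1*25 + 8, so a_2 = 1.
  25 = 3*8 + 1, so a_3 = 3.
  8 = 8*1 + 0, so a_4 = 8.
The remainder reaches 0 after 5 divisions, so the expansion has 5 partial quotients, read off in order.

[1; 1, 1, 3, 8]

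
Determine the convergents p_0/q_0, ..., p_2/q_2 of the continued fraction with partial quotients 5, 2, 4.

5/1, 11/2, 49/9

Using the convergent recurrence p_i = a_i*p_{i-1} + p_{i-2}, q_i = a_i*q_{i-1} + q_{i-2} with p_{-2}=0, p_{-1}=1, q_{-2}=1, q_{-1}=0:
  i=0: a_0=5, p_0 = 5*1 + 0 = 5, q_0 = 5*0 + 1 = 1.
  i=1: a_1=2, p_1 = 2*5 + 1 = 11, q_1 = 2*1 + 0 = 2.
  i=2: a_2=4, p_2 = 4*11 + 5 = 49, q_2 = 4*2 + 1 = 9.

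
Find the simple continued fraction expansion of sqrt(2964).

Write x_i = (sqrt(2964) + m_i)/d_i with (m_0, d_0) = (0, 1). a_0 = floor(sqrt(2964)) = 54, since 54^2 = 2916 <= 2964 < 3025 = 55^2.
Iterate m_{i+1} = d_i*a_i - m_i, d_{i+1} = (2964 - m_{i+1}^2)/d_i, a_{i+1} = floor((a_0 + m_{i+1})/d_{i+1}):
  m_1 = 1*54 - 0 = 54, d_1 = (2964 - 54^2)/1 = 48/1 = 48, a_1 = floor((54 + 54)/48) = 2.
  m_2 = 48*2 - 54 = 42, d_2 = (2964 - 42^2)/48 = 1200/48 = 25, a_2 = floor((54 + 42)/25) = 3.
  m_3 = 25*3 - 42 = 33, d_3 = (2964 - 33^2)/25 = 1875/25 = 75, a_3 = floor((54 + 33)/75) = 1.
  m_4 = 75*1 - 33 = 42, d_4 = (2964 - 42^2)/75 = 1200/75 = 16, a_4 = floor((54 + 42)/16) = 6.
  m_5 = 16*6 - 42 = 54, d_5 = (2964 - 54^2)/16 = 48/16 = 3, a_5 = floor((54 + 54)/3) = 36.
  m_6 = 3*36 - 54 = 54, d_6 = (2964 - 54^2)/3 = 48/3 = 16, a_6 = floor((54 + 54)/16) = 6.
  m_7 = 16*6 - 54 = 42, d_7 = (2964 - 42^2)/16 = 1200/16 = 75, a_7 = floor((54 + 42)/75) = 1.
  m_8 = 75*1 - 42 = 33, d_8 = (2964 - 33^2)/75 = 1875/75 = 25, a_8 = floor((54 + 33)/25) = 3.
  m_9 = 25*3 - 33 = 42, d_9 = (2964 - 42^2)/25 = 1200/25 = 48, a_9 = floor((54 + 42)/48) = 2.
  m_10 = 48*2 - 42 = 54, d_10 = (2964 - 54^2)/48 = 48/48 = 1, a_10 = floor((54 + 54)/1) = 108.
  m_11 = 1*108 - 54 = 54, d_11 = (2964 - 54^2)/1 = 48/1 = 48: (m_11, d_11) = (m_1, d_1) = (54, 48), so from here the quotients repeat a_1, ..., a_10; the period length is 10.
Hence the expansion of sqrt(2964) is a_0 = 54 followed by the repeating block 2, 3, 1, 6, 36, 6, 1, 3, 2, 108 (period 10).

[54; (2, 3, 1, 6, 36, 6, 1, 3, 2, 108)]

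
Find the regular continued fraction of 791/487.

[1; 1, 1, 1, 1, 1, 19, 1, 2]

Run the Euclidean algorithm on 791 and 487; the successive quotients are the partial quotients a_0, a_1, ... (each step inverts the fractional part left over by the previous one):
  791 = 1*487 + 304, so a_0 = 1.
  487 = 1*304 + 183, so a_1 = 1.
  304 = 1*183 + 121, so a_2 = 1.
  183 = 1*121 + 62, so a_3 = 1.
  121 = 1*62 + 59, so a_4 = 1.
  62 = 1*59 + 3, so a_5 = 1.
  59 = 19*3 + 2, so a_6 = 19.
  3 = 1*2 + 1, so a_7 = 1.
  2 = 2*1 + 0, so a_8 = 2.
The remainder reaches 0 after 9 divisions, so the expansion has 9 partial quotients, read off in order.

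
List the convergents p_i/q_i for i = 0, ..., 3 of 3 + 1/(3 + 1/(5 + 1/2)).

Using the convergent recurrence p_i = a_i*p_{i-1} + p_{i-2}, q_i = a_i*q_{i-1} + q_{i-2} with p_{-2}=0, p_{-1}=1, q_{-2}=1, q_{-1}=0:
  i=0: a_0=3, p_0 = 3*1 + 0 = 3, q_0 = 3*0 + 1 = 1.
  i=1: a_1=3, p_1 = 3*3 + 1 = 10, q_1 = 3*1 + 0 = 3.
  i=2: a_2=5, p_2 = 5*10 + 3 = 53, q_2 = 5*3 + 1 = 16.
  i=3: a_3=2, p_3 = 2*53 + 10 = 116, q_3 = 2*16 + 3 = 35.

3/1, 10/3, 53/16, 116/35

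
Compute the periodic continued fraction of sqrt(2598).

Write x_i = (sqrt(2598) + m_i)/d_i with (m_0, d_0) = (0, 1). a_0 = floor(sqrt(2598)) = 50, since 50^2 = 2500 <= 2598 < 2601 = 51^2.
Iterate m_{i+1} = d_i*a_i - m_i, d_{i+1} = (2598 - m_{i+1}^2)/d_i, a_{i+1} = floor((a_0 + m_{i+1})/d_{i+1}):
  m_1 = 1*50 - 0 = 50, d_1 = (2598 - 50^2)/1 = 98/1 = 98, a_1 = floor((50 + 50)/98) = 1.
  m_2 = 98*1 - 50 = 48, d_2 = (2598 - 48^2)/98 = 294/98 = 3, a_2 = floor((50 + 48)/3) = 32.
  m_3 = 3*32 - 48 = 48, d_3 = (2598 - 48^2)/3 = 294/3 = 98, a_3 = floor((50 + 48)/98) = 1.
  m_4 = 98*1 - 48 = 50, d_4 = (2598 - 50^2)/98 = 98/98 = 1, a_4 = floor((50 + 50)/1) = 100.
  m_5 = 1*100 - 50 = 50, d_5 = (2598 - 50^2)/1 = 98/1 = 98: (m_5, d_5) = (m_1, d_1) = (50, 98), so from here the quotients repeat a_1, ..., a_4; the period length is 4.
Hence the expansion of sqrt(2598) is a_0 = 50 followed by the repeating block 1, 32, 1, 100 (period 4).

[50; (1, 32, 1, 100)]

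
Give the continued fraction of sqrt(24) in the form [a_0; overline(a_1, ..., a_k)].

[4; overline(1, 8)]

Write x_i = (sqrt(24) + m_i)/d_i with (m_0, d_0) = (0, 1). a_0 = floor(sqrt(24)) = 4, since 4^2 = 16 <= 24 < 25 = 5^2.
Iterate m_{i+1} = d_i*a_i - m_i, d_{i+1} = (24 - m_{i+1}^2)/d_i, a_{i+1} = floor((a_0 + m_{i+1})/d_{i+1}):
  m_1 = 1*4 - 0 = 4, d_1 = (24 - 4^2)/1 = 8/1 = 8, a_1 = floor((4 + 4)/8) = 1.
  m_2 = 8*1 - 4 = 4, d_2 = (24 - 4^2)/8 = 8/8 = 1, a_2 = floor((4 + 4)/1) = 8.
  m_3 = 1*8 - 4 = 4, d_3 = (24 - 4^2)/1 = 8/1 = 8: (m_3, d_3) = (m_1, d_1) = (4, 8), so from here the quotients repeat a_1, a_2; the period length is 2.
Hence the expansion of sqrt(24) is a_0 = 4 followed by the repeating block 1, 8 (period 2).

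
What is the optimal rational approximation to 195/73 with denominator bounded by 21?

Expand x = 195/73 as a continued fraction with the Euclidean algorithm:
  195 = 2*73 + 49, so a_0 = 2.
  73 = 1*49 + 24, so a_1 = 1.
  49 = 2*24 + 1, so a_2 = 2.
  24 = 24*1 + 0, so a_3 = 24.
so x = [2; 1, 2, 24].
Convergents (p_i = a_i*p_{i-1} + p_{i-2}, q_i = a_i*q_{i-1} + q_{i-2} with p_{-2}=0, p_{-1}=1, q_{-2}=1, q_{-1}=0), until the denominator exceeds 21:
  i=0: a_0=2, p_0 = 2*1 + 0 = 2, q_0 = 2*0 + 1 = 1.
  i=1: a_1=1, p_1 = 1*2 + 1 = 3, q_1 = 1*1 + 0 = 1.
  i=2: a_2=2, p_2 = 2*3 + 2 = 8, q_2 = 2*1 + 1 = 3.
  i=3: a_3=24, p_3 = 24*8 + 3 = 195, q_3 = 24*3 + 1 = 73.
q_3 = 73 > 21, so the last convergent with denominator <= 21 is p_2/q_2 = 8/3.
The closest fraction with denominator <= 21 is either p_2/q_2 or the intermediate fraction (k*p_2 + p_1)/(k*q_2 + q_1) with the largest k >= 1 whose denominator stays <= 21; these approach x as k grows, and every other convergent or intermediate fraction in range is farther away.
Largest k: floor((21 - q_1)/q_2) = floor((21 - 1)/3) = 6.
That gives (6*8 + 3)/(6*3 + 1) = 51/19.
Compare the errors: |x - 8/3| = |195*3 - 8*73|/(73*3) = 1/219, and |x - 51/19| = |195*19 - 51*73|/(73*19) = 18/1387.
Cross-multiplying, 1*1387 = 1387 < 3942 = 18*219, so 1/219 is smaller: the convergent 8/3 is closer to x than 51/19.

8/3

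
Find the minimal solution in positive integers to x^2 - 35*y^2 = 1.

First expand sqrt(35) as a continued fraction. With x_i = (sqrt(35) + m_i)/d_i and (m_0, d_0) = (0, 1): a_0 = floor(sqrt(35)) = 5, since 5^2 = 25 <= 35 < 36 = 6^2.
Iterate m_{i+1} = d_i*a_i - m_i, d_{i+1} = (35 - m_{i+1}^2)/d_i, a_{i+1} = floor((a_0 + m_{i+1})/d_{i+1}):
  m_1 = 1*5 - 0 = 5, d_1 = (35 - 5^2)/1 = 10/1 = 10, a_1 = floor((5 + 5)/10) = 1.
  m_2 = 10*1 - 5 = 5, d_2 = (35 - 5^2)/10 = 10/10 = 1, a_2 = floor((5 + 5)/1) = 10.
  m_3 = 1*10 - 5 = 5, d_3 = (35 - 5^2)/1 = 10/1 = 10: (m_3, d_3) = (m_1, d_1) = (5, 10), so from here the quotients repeat a_1, a_2; the period length is 2.
So sqrt(35) = [5; (1, 10)] with period length k = 2.
k is even, so the fundamental solution of x^2 - 35y^2 = 1 is (p_{k-1}, q_{k-1}) = (p_1, q_1); compute convergents through index 1.
Convergents (p_i = a_i*p_{i-1} + p_{i-2}, q_i = a_i*q_{i-1} + q_{i-2} with p_{-2}=0, p_{-1}=1, q_{-2}=1, q_{-1}=0):
  i=0: a_0=5, p_0 = 5*1 + 0 = 5, q_0 = 5*0 + 1 = 1.
  i=1: a_1=1, p_1 = 1*5 + 1 = 6, q_1 = 1*1 + 0 = 1.
Check: 6^2 - 35*1^2 = 36 - 35 = 1, so (x, y) = (6, 1) solves the equation, and by the theorem it is the least positive solution.

(x, y) = (6, 1)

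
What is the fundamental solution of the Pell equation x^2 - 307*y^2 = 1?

First expand sqrt(307) as a continued fraction. With x_i = (sqrt(307) + m_i)/d_i and (m_0, d_0) = (0, 1): a_0 = floor(sqrt(307)) = 17, since 17^2 = 289 <= 307 < 324 = 18^2.
Iterate m_{i+1} = d_i*a_i - m_i, d_{i+1} = (307 - m_{i+1}^2)/d_i, a_{i+1} = floor((a_0 + m_{i+1})/d_{i+1}):
  m_1 = 1*17 - 0 = 17, d_1 = (307 - 17^2)/1 = 18/1 = 18, a_1 = floor((17 + 17)/18) = 1.
  m_2 = 18*1 - 17 = 1, d_2 = (307 - 1^2)/18 = 306/18 = 17, a_2 = floor((17 + 1)/17) = 1.
  m_3 = 17*1 - 1 = 16, d_3 = (307 - 16^2)/17 = 51/17 = 3, a_3 = floor((17 + 16)/3) = 11.
  m_4 = 3*11 - 16 = 17, d_4 = (307 - 17^2)/3 = 18/3 = 6, a_4 = floor((17 + 17)/6) = 5.
  m_5 = 6*5 - 17 = 13, d_5 = (307 - 13^2)/6 = 138/6 = 23, a_5 = floor((17 + 13)/23) = 1.
  m_6 = 23*1 - 13 = 10, d_6 = (307 - 10^2)/23 = 207/23 = 9, a_6 = floor((17 + 10)/9) = 3.
  m_7 = 9*3 - 10 = 17, d_7 = (307 - 17^2)/9 = 18/9 = 2, a_7 = floor((17 + 17)/2) = 17.
  m_8 = 2*17 - 17 = 17, d_8 = (307 - 17^2)/2 = 18/2 = 9, a_8 = floor((17 + 17)/9) = 3.
  m_9 = 9*3 - 17 = 10, d_9 = (307 - 10^2)/9 = 207/9 = 23, a_9 = floor((17 + 10)/23) = 1.
  m_10 = 23*1 - 10 = 13, d_10 = (307 - 13^2)/23 = 138/23 = 6, a_10 = floor((17 + 13)/6) = 5.
  m_11 = 6*5 - 13 = 17, d_11 = (307 - 17^2)/6 = 18/6 = 3, a_11 = floor((17 + 17)/3) = 11.
  m_12 = 3*11 - 17 = 16, d_12 = (307 - 16^2)/3 = 51/3 = 17, a_12 = floor((17 + 16)/17) = 1.
  m_13 = 17*1 - 16 = 1, d_13 = (307 - 1^2)/17 = 306/17 = 18, a_13 = floor((17 + 1)/18) = 1.
  m_14 = 18*1 - 1 = 17, d_14 = (307 - 17^2)/18 = 18/18 = 1, a_14 = floor((17 + 17)/1) = 34.
  m_15 = 1*34 - 17 = 17, d_15 = (307 - 17^2)/1 = 18/1 = 18: (m_15, d_15) = (m_1, d_1) = (17, 18), so from here the quotients repeat a_1, ..., a_14; the period length is 14.
So sqrt(307) = [17; (1, 1, 11, 5, 1, 3, 17, 3, 1, 5, 11, 1, 1, 34)] with period length k = 14.
k is even, so the fundamental solution of x^2 - 307y^2 = 1 is (p_{k-1}, q_{k-1}) = (p_13, q_13); compute convergents through index 13.
Convergents (p_i = a_i*p_{i-1} + p_{i-2}, q_i = a_i*q_{i-1} + q_{i-2} with p_{-2}=0, p_{-1}=1, q_{-2}=1, q_{-1}=0):
  i=0: a_0=17, p_0 = 17*1 + 0 = 17, q_0 = 17*0 + 1 = 1.
  i=1: a_1=1, p_1 = 1*17 + 1 = 18, q_1 = 1*1 + 0 = 1.
  i=2: a_2=1, p_2 = 1*18 + 17 = 35, q_2 = 1*1 + 1 = 2.
  i=3: a_3=11, p_3 = 11*35 + 18 = 403, q_3 = 11*2 + 1 = 23.
  i=4: a_4=5, p_4 = 5*403 + 35 = 2050, q_4 = 5*23 + 2 = 117.
  i=5: a_5=1, p_5 = 1*2050 + 403 = 2453, q_5 = 1*117 + 23 = 140.
  i=6: a_6=3, p_6 = 3*2453 + 2050 = 9409, q_6 = 3*140 + 117 = 537.
  i=7: a_7=17, p_7 = 17*9409 + 2453 = 162406, q_7 = 17*537 + 140 = 9269.
  i=8: a_8=3, p_8 = 3*162406 + 9409 = 496627, q_8 = 3*9269 + 537 = 28344.
  i=9: a_9=1, p_9 = 1*496627 + 162406 = 659033, q_9 = 1*28344 + 9269 = 37613.
  i=10: a_10=5, p_10 = 5*659033 + 496627 = 3791792, q_10 = 5*37613 + 28344 = 216409.
  i=11: a_11=11, p_11 = 11*3791792 + 659033 = 42368745, q_11 = 11*216409 + 37613 = 2418112.
  i=12: a_12=1, p_12 = 1*42368745 + 3791792 = 46160537, q_12 = 1*2418112 + 216409 = 2634521.
  i=13: a_13=1, p_13 = 1*46160537 + 42368745 = 88529282, q_13 = 1*2634521 + 2418112 = 5052633.
Check: 88529282^2 - 307*5052633^2 = 7837433771435524 - 7837433771435523 = 1, so (x, y) = (88529282, 5052633) solves the equation, and by the theorem it is the least positive solution.

(x, y) = (88529282, 5052633)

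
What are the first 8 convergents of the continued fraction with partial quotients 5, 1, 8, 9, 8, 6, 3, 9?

5/1, 6/1, 53/9, 483/82, 3917/665, 23985/4072, 75872/12881, 706833/120001

Using the convergent recurrence p_i = a_i*p_{i-1} + p_{i-2}, q_i = a_i*q_{i-1} + q_{i-2} with p_{-2}=0, p_{-1}=1, q_{-2}=1, q_{-1}=0:
  i=0: a_0=5, p_0 = 5*1 + 0 = 5, q_0 = 5*0 + 1 = 1.
  i=1: a_1=1, p_1 = 1*5 + 1 = 6, q_1 = 1*1 + 0 = 1.
  i=2: a_2=8, p_2 = 8*6 + 5 = 53, q_2 = 8*1 + 1 = 9.
  i=3: a_3=9, p_3 = 9*53 + 6 = 483, q_3 = 9*9 + 1 = 82.
  i=4: a_4=8, p_4 = 8*483 + 53 = 3917, q_4 = 8*82 + 9 = 665.
  i=5: a_5=6, p_5 = 6*3917 + 483 = 23985, q_5 = 6*665 + 82 = 4072.
  i=6: a_6=3, p_6 = 3*23985 + 3917 = 75872, q_6 = 3*4072 + 665 = 12881.
  i=7: a_7=9, p_7 = 9*75872 + 23985 = 706833, q_7 = 9*12881 + 4072 = 120001.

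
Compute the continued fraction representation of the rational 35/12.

Run the Euclidean algorithm on 35 and 12; the successive quotients are the partial quotients a_0, a_1, ... (each step inverts the fractional part left over by the previous one):
  35 = 2*12 + 11, so a_0 = 2.
  12 = 1*11 + 1, so a_1 = 1.
  11 = 11*1 + 0, so a_2 = 11.
The remainder reaches 0 after 3 divisions, so the expansion has 3 partial quotients, read off in order.

[2; 1, 11]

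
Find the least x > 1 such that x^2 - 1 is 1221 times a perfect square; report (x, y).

(x, y) = (21385, 612)

First expand sqrt(1221) as a continued fraction. With x_i = (sqrt(1221) + m_i)/d_i and (m_0, d_0) = (0, 1): a_0 = floor(sqrt(1221)) = 34, since 34^2 = 1156 <= 1221 < 1225 = 35^2.
Iterate m_{i+1} = d_i*a_i - m_i, d_{i+1} = (1221 - m_{i+1}^2)/d_i, a_{i+1} = floor((a_0 + m_{i+1})/d_{i+1}):
  m_1 = 1*34 - 0 = 34, d_1 = (1221 - 34^2)/1 = 65/1 = 65, a_1 = floor((34 + 34)/65) = 1.
  m_2 = 65*1 - 34 = 31, d_2 = (1221 - 31^2)/65 = 260/65 = 4, a_2 = floor((34 + 31)/4) = 16.
  m_3 = 4*16 - 31 = 33, d_3 = (1221 - 33^2)/4 = 132/4 = 33, a_3 = floor((34 + 33)/33) = 2.
  m_4 = 33*2 - 33 = 33, d_4 = (1221 - 33^2)/33 = 132/33 = 4, a_4 = floor((34 + 33)/4) = 16.
  m_5 = 4*16 - 33 = 31, d_5 = (1221 - 31^2)/4 = 260/4 = 65, a_5 = floor((34 + 31)/65) = 1.
  m_6 = 65*1 - 31 = 34, d_6 = (1221 - 34^2)/65 = 65/65 = 1, a_6 = floor((34 + 34)/1) = 68.
  m_7 = 1*68 - 34 = 34, d_7 = (1221 - 34^2)/1 = 65/1 = 65: (m_7, d_7) = (m_1, d_1) = (34, 65), so from here the quotients repeat a_1, ..., a_6; the period length is 6.
So sqrt(1221) = [34; (1, 16, 2, 16, 1, 68)] with period length k = 6.
k is even, so the fundamental solution of x^2 - 1221y^2 = 1 is (p_{k-1}, q_{k-1}) = (p_5, q_5); compute convergents through index 5.
Convergents (p_i = a_i*p_{i-1} + p_{i-2}, q_i = a_i*q_{i-1} + q_{i-2} with p_{-2}=0, p_{-1}=1, q_{-2}=1, q_{-1}=0):
  i=0: a_0=34, p_0 = 34*1 + 0 = 34, q_0 = 34*0 + 1 = 1.
  i=1: a_1=1, p_1 = 1*34 + 1 = 35, q_1 = 1*1 + 0 = 1.
  i=2: a_2=16, p_2 = 16*35 + 34 = 594, q_2 = 16*1 + 1 = 17.
  i=3: a_3=2, p_3 = 2*594 + 35 = 1223, q_3 = 2*17 + 1 = 35.
  i=4: a_4=16, p_4 = 16*1223 + 594 = 20162, q_4 = 16*35 + 17 = 577.
  i=5: a_5=1, p_5 = 1*20162 + 1223 = 21385, q_5 = 1*577 + 35 = 612.
Check: 21385^2 - 1221*612^2 = 457318225 - 457318224 = 1, so (x, y) = (21385, 612) solves the equation, and by the theorem it is the least positive solution.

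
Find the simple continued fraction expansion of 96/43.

[2; 4, 3, 3]

Run the Euclidean algorithm on 96 and 43; the successive quotients are the partial quotients a_0, a_1, ... (each step inverts the fractional part left over by the previous one):
  96 = 2*43 + 10, so a_0 = 2.
  43 = 4*10 + 3, so a_1 = 4.
  10 = 3*3 + 1, so a_2 = 3.
  3 = 3*1 + 0, so a_3 = 3.
The remainder reaches 0 after 4 divisions, so the expansion has 4 partial quotients, read off in order.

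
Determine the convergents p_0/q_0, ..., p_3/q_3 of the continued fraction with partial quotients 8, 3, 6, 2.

Using the convergent recurrence p_i = a_i*p_{i-1} + p_{i-2}, q_i = a_i*q_{i-1} + q_{i-2} with p_{-2}=0, p_{-1}=1, q_{-2}=1, q_{-1}=0:
  i=0: a_0=8, p_0 = 8*1 + 0 = 8, q_0 = 8*0 + 1 = 1.
  i=1: a_1=3, p_1 = 3*8 + 1 = 25, q_1 = 3*1 + 0 = 3.
  i=2: a_2=6, p_2 = 6*25 + 8 = 158, q_2 = 6*3 + 1 = 19.
  i=3: a_3=2, p_3 = 2*158 + 25 = 341, q_3 = 2*19 + 3 = 41.

8/1, 25/3, 158/19, 341/41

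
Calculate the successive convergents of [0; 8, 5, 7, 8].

Using the convergent recurrence p_i = a_i*p_{i-1} + p_{i-2}, q_i = a_i*q_{i-1} + q_{i-2} with p_{-2}=0, p_{-1}=1, q_{-2}=1, q_{-1}=0:
  i=0: a_0=0, p_0 = 0*1 + 0 = 0, q_0 = 0*0 + 1 = 1.
  i=1: a_1=8, p_1 = 8*0 + 1 = 1, q_1 = 8*1 + 0 = 8.
  i=2: a_2=5, p_2 = 5*1 + 0 = 5, q_2 = 5*8 + 1 = 41.
  i=3: a_3=7, p_3 = 7*5 + 1 = 36, q_3 = 7*41 + 8 = 295.
  i=4: a_4=8, p_4 = 8*36 + 5 = 293, q_4 = 8*295 + 41 = 2401.

0/1, 1/8, 5/41, 36/295, 293/2401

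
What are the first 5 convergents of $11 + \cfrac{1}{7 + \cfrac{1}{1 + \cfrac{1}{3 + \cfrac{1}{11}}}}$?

11/1, 78/7, 89/8, 345/31, 3884/349

Using the convergent recurrence p_i = a_i*p_{i-1} + p_{i-2}, q_i = a_i*q_{i-1} + q_{i-2} with p_{-2}=0, p_{-1}=1, q_{-2}=1, q_{-1}=0:
  i=0: a_0=11, p_0 = 11*1 + 0 = 11, q_0 = 11*0 + 1 = 1.
  i=1: a_1=7, p_1 = 7*11 + 1 = 78, q_1 = 7*1 + 0 = 7.
  i=2: a_2=1, p_2 = 1*78 + 11 = 89, q_2 = 1*7 + 1 = 8.
  i=3: a_3=3, p_3 = 3*89 + 78 = 345, q_3 = 3*8 + 7 = 31.
  i=4: a_4=11, p_4 = 11*345 + 89 = 3884, q_4 = 11*31 + 8 = 349.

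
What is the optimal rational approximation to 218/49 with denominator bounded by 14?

40/9

Expand x = 218/49 as a continued fraction with the Euclidean algorithm:
  218 = 4*49 + 22, so a_0 = 4.
  49 = 2*22 + 5, so a_1 = 2.
  22 = 4*5 + 2, so a_2 = 4.
  5 = 2*2 + 1, so a_3 = 2.
  2 = 2*1 + 0, so a_4 = 2.
so x = [4; 2, 4, 2, 2].
Convergents (p_i = a_i*p_{i-1} + p_{i-2}, q_i = a_i*q_{i-1} + q_{i-2} with p_{-2}=0, p_{-1}=1, q_{-2}=1, q_{-1}=0), until the denominator exceeds 14:
  i=0: a_0=4, p_0 = 4*1 + 0 = 4, q_0 = 4*0 + 1 = 1.
  i=1: a_1=2, p_1 = 2*4 + 1 = 9, q_1 = 2*1 + 0 = 2.
  i=2: a_2=4, p_2 = 4*9 + 4 = 40, q_2 = 4*2 + 1 = 9.
  i=3: a_3=2, p_3 = 2*40 + 9 = 89, q_3 = 2*9 + 2 = 20.
q_3 = 20 > 14, so the last convergent with denominator <= 14 is p_2/q_2 = 40/9.
The closest fraction with denominator <= 14 is either p_2/q_2 or the intermediate fraction (k*p_2 + p_1)/(k*q_2 + q_1) with the largest k >= 1 whose denominator stays <= 14; these approach x as k grows, and every other convergent or intermediate fraction in range is farther away.
Largest k: floor((14 - q_1)/q_2) = floor((14 - 2)/9) = 1.
That gives (1*40 + 9)/(1*9 + 2) = 49/11.
Compare the errors: |x - 40/9| = |218*9 - 40*49|/(49*9) = 2/441, and |x - 49/11| = |218*11 - 49*49|/(49*11) = 3/539.
Cross-multiplying, 2*539 = 1078 < 1323 = 3*441, so 2/441 is smaller: the convergent 40/9 is closer to x than 49/11.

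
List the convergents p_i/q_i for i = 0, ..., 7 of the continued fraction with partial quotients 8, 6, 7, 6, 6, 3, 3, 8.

8/1, 49/6, 351/43, 2155/264, 13281/1627, 41998/5145, 139275/17062, 1156198/141641

Using the convergent recurrence p_i = a_i*p_{i-1} + p_{i-2}, q_i = a_i*q_{i-1} + q_{i-2} with p_{-2}=0, p_{-1}=1, q_{-2}=1, q_{-1}=0:
  i=0: a_0=8, p_0 = 8*1 + 0 = 8, q_0 = 8*0 + 1 = 1.
  i=1: a_1=6, p_1 = 6*8 + 1 = 49, q_1 = 6*1 + 0 = 6.
  i=2: a_2=7, p_2 = 7*49 + 8 = 351, q_2 = 7*6 + 1 = 43.
  i=3: a_3=6, p_3 = 6*351 + 49 = 2155, q_3 = 6*43 + 6 = 264.
  i=4: a_4=6, p_4 = 6*2155 + 351 = 13281, q_4 = 6*264 + 43 = 1627.
  i=5: a_5=3, p_5 = 3*13281 + 2155 = 41998, q_5 = 3*1627 + 264 = 5145.
  i=6: a_6=3, p_6 = 3*41998 + 13281 = 139275, q_6 = 3*5145 + 1627 = 17062.
  i=7: a_7=8, p_7 = 8*139275 + 41998 = 1156198, q_7 = 8*17062 + 5145 = 141641.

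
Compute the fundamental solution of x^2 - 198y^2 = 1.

(x, y) = (197, 14)

First expand sqrt(198) as a continued fraction. With x_i = (sqrt(198) + m_i)/d_i and (m_0, d_0) = (0, 1): a_0 = floor(sqrt(198)) = 14, since 14^2 = 196 <= 198 < 225 = 15^2.
Iterate m_{i+1} = d_i*a_i - m_i, d_{i+1} = (198 - m_{i+1}^2)/d_i, a_{i+1} = floor((a_0 + m_{i+1})/d_{i+1}):
  m_1 = 1*14 - 0 = 14, d_1 = (198 - 14^2)/1 = 2/1 = 2, a_1 = floor((14 + 14)/2) = 14.
  m_2 = 2*14 - 14 = 14, d_2 = (198 - 14^2)/2 = 2/2 = 1, a_2 = floor((14 + 14)/1) = 28.
  m_3 = 1*28 - 14 = 14, d_3 = (198 - 14^2)/1 = 2/1 = 2: (m_3, d_3) = (m_1, d_1) = (14, 2), so from here the quotients repeat a_1, a_2; the period length is 2.
So sqrt(198) = [14; (14, 28)] with period length k = 2.
k is even, so the fundamental solution of x^2 - 198y^2 = 1 is (p_{k-1}, q_{k-1}) = (p_1, q_1); compute convergents through index 1.
Convergents (p_i = a_i*p_{i-1} + p_{i-2}, q_i = a_i*q_{i-1} + q_{i-2} with p_{-2}=0, p_{-1}=1, q_{-2}=1, q_{-1}=0):
  i=0: a_0=14, p_0 = 14*1 + 0 = 14, q_0 = 14*0 + 1 = 1.
  i=1: a_1=14, p_1 = 14*14 + 1 = 197, q_1 = 14*1 + 0 = 14.
Check: 197^2 - 198*14^2 = 38809 - 38808 = 1, so (x, y) = (197, 14) solves the equation, and by the theorem it is the least positive solution.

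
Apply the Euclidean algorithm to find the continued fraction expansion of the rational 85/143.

Run the Euclidean algorithm on 85 and 143; the successive quotients are the partial quotients a_0, a_1, ... (each step inverts the fractional part left over by the previous one):
  85 = 0*143 + 85, so a_0 = 0.
  143 = 1*85 + 58, so a_1 = 1.
  85 = 1*58 + 27, so a_2 = 1.
  58 = 2*27 + 4, so a_3 = 2.
  27 = 6*4 + 3, so a_4 = 6.
  4 = 1*3 + 1, so a_5 = 1.
  3 = 3*1 + 0, so a_6 = 3.
The remainder reaches 0 after 7 divisions, so the expansion has 7 partial quotients, read off in order.

[0; 1, 1, 2, 6, 1, 3]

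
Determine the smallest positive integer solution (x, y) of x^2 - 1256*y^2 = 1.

(x, y) = (392499, 11075)

First expand sqrt(1256) as a continued fraction. With x_i = (sqrt(1256) + m_i)/d_i and (m_0, d_0) = (0, 1): a_0 = floor(sqrt(1256)) = 35, since 35^2 = 1225 <= 1256 < 1296 = 36^2.
Iterate m_{i+1} = d_i*a_i - m_i, d_{i+1} = (1256 - m_{i+1}^2)/d_i, a_{i+1} = floor((a_0 + m_{i+1})/d_{i+1}):
  m_1 = 1*35 - 0 = 35, d_1 = (1256 - 35^2)/1 = 31/1 = 31, a_1 = floor((35 + 35)/31) = 2.
  m_2 = 31*2 - 35 = 27, d_2 = (1256 - 27^2)/31 = 527/31 = 17, a_2 = floor((35 + 27)/17) = 3.
  m_3 = 17*3 - 27 = 24, d_3 = (1256 - 24^2)/17 = 680/17 = 40, a_3 = floor((35 + 24)/40) = 1.
  m_4 = 40*1 - 24 = 16, d_4 = (1256 - 16^2)/40 = 1000/40 = 25, a_4 = floor((35 + 16)/25) = 2.
  m_5 = 25*2 - 16 = 34, d_5 = (1256 - 34^2)/25 = 100/25 = 4, a_5 = floor((35 + 34)/4) = 17.
  m_6 = 4*17 - 34 = 34, d_6 = (1256 - 34^2)/4 = 100/4 = 25, a_6 = floor((35 + 34)/25) = 2.
  m_7 = 25*2 - 34 = 16, d_7 = (1256 - 16^2)/25 = 1000/25 = 40, a_7 = floor((35 + 16)/40) = 1.
  m_8 = 40*1 - 16 = 24, d_8 = (1256 - 24^2)/40 = 680/40 = 17, a_8 = floor((35 + 24)/17) = 3.
  m_9 = 17*3 - 24 = 27, d_9 = (1256 - 27^2)/17 = 527/17 = 31, a_9 = floor((35 + 27)/31) = 2.
  m_10 = 31*2 - 27 = 35, d_10 = (1256 - 35^2)/31 = 31/31 = 1, a_10 = floor((35 + 35)/1) = 70.
  m_11 = 1*70 - 35 = 35, d_11 = (1256 - 35^2)/1 = 31/1 = 31: (m_11, d_11) = (m_1, d_1) = (35, 31), so from here the quotients repeat a_1, ..., a_10; the period length is 10.
So sqrt(1256) = [35; (2, 3, 1, 2, 17, 2, 1, 3, 2, 70)] with period length k = 10.
k is even, so the fundamental solution of x^2 - 1256y^2 = 1 is (p_{k-1}, q_{k-1}) = (p_9, q_9); compute convergents through index 9.
Convergents (p_i = a_i*p_{i-1} + p_{i-2}, q_i = a_i*q_{i-1} + q_{i-2} with p_{-2}=0, p_{-1}=1, q_{-2}=1, q_{-1}=0):
  i=0: a_0=35, p_0 = 35*1 + 0 = 35, q_0 = 35*0 + 1 = 1.
  i=1: a_1=2, p_1 = 2*35 + 1 = 71, q_1 = 2*1 + 0 = 2.
  i=2: a_2=3, p_2 = 3*71 + 35 = 248, q_2 = 3*2 + 1 = 7.
  i=3: a_3=1, p_3 = 1*248 + 71 = 319, q_3 = 1*7 + 2 = 9.
  i=4: a_4=2, p_4 = 2*319 + 248 = 886, q_4 = 2*9 + 7 = 25.
  i=5: a_5=17, p_5 = 17*886 + 319 = 15381, q_5 = 17*25 + 9 = 434.
  i=6: a_6=2, p_6 = 2*15381 + 886 = 31648, q_6 = 2*434 + 25 = 893.
  i=7: a_7=1, p_7 = 1*31648 + 15381 = 47029, q_7 = 1*893 + 434 = 1327.
  i=8: a_8=3, p_8 = 3*47029 + 31648 = 172735, q_8 = 3*1327 + 893 = 4874.
  i=9: a_9=2, p_9 = 2*172735 + 47029 = 392499, q_9 = 2*4874 + 1327 = 11075.
Check: 392499^2 - 1256*11075^2 = 154055465001 - 154055465000 = 1, so (x, y) = (392499, 11075) solves the equation, and by the theorem it is the least positive solution.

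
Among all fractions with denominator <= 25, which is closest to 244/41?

Expand x = 244/41 as a continued fraction with the Euclidean algorithm:
  244 = 5*41 + 39, so a_0 = 5.
  41 = 1*39 + 2, so a_1 = 1.
  39 = 19*2 + 1, so a_2 = 19.
  2 = 2*1 + 0, so a_3 = 2.
so x = [5; 1, 19, 2].
Convergents (p_i = a_i*p_{i-1} + p_{i-2}, q_i = a_i*q_{i-1} + q_{i-2} with p_{-2}=0, p_{-1}=1, q_{-2}=1, q_{-1}=0), until the denominator exceeds 25:
  i=0: a_0=5, p_0 = 5*1 + 0 = 5, q_0 = 5*0 + 1 = 1.
  i=1: a_1=1, p_1 = 1*5 + 1 = 6, q_1 = 1*1 + 0 = 1.
  i=2: a_2=19, p_2 = 19*6 + 5 = 119, q_2 = 19*1 + 1 = 20.
  i=3: a_3=2, p_3 = 2*119 + 6 = 244, q_3 = 2*20 + 1 = 41.
q_3 = 41 > 25, so the last convergent with denominator <= 25 is p_2/q_2 = 119/20.
The closest fraction with denominator <= 25 is either p_2/q_2 or the intermediate fraction (k*p_2 + p_1)/(k*q_2 + q_1) with the largest k >= 1 whose denominator stays <= 25; these approach x as k grows, and every other convergent or intermediate fraction in range is farther away.
Largest k: floor((25 - q_1)/q_2) = floor((25 - 1)/20) = 1.
That gives (1*119 + 6)/(1*20 + 1) = 125/21.
Compare the errors: |x - 119/20| = |244*20 - 119*41|/(41*20) = 1/820, and |x - 125/21| = |244*21 - 125*41|/(41*21) = 1/861.
Cross-multiplying, 1*820 = 820 < 861 = 1*861, so 1/861 is smaller: the intermediate fraction 125/21 is closer to x than 119/20.

125/21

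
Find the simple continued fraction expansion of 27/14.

[1; 1, 13]

Run the Euclidean algorithm on 27 and 14; the successive quotients are the partial quotients a_0, a_1, ... (each step inverts the fractional part left over by the previous one):
  27 = 1*14 + 13, so a_0 = 1.
  14 = 1*13 + 1, so a_1 = 1.
  13 = 13*1 + 0, so a_2 = 13.
The remainder reaches 0 after 3 divisions, so the expansion has 3 partial quotients, read off in order.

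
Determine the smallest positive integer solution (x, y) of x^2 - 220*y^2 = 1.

First expand sqrt(220) as a continued fraction. With x_i = (sqrt(220) + m_i)/d_i and (m_0, d_0) = (0, 1): a_0 = floor(sqrt(220)) = 14, since 14^2 = 196 <= 220 < 225 = 15^2.
Iterate m_{i+1} = d_i*a_i - m_i, d_{i+1} = (220 - m_{i+1}^2)/d_i, a_{i+1} = floor((a_0 + m_{i+1})/d_{i+1}):
  m_1 = 1*14 - 0 = 14, d_1 = (220 - 14^2)/1 = 24/1 = 24, a_1 = floor((14 + 14)/24) = 1.
  m_2 = 24*1 - 14 = 10, d_2 = (220 - 10^2)/24 = 120/24 = 5, a_2 = floor((14 + 10)/5) = 4.
  m_3 = 5*4 - 10 = 10, d_3 = (220 - 10^2)/5 = 120/5 = 24, a_3 = floor((14 + 10)/24) = 1.
  m_4 = 24*1 - 10 = 14, d_4 = (220 - 14^2)/24 = 24/24 = 1, a_4 = floor((14 + 14)/1) = 28.
  m_5 = 1*28 - 14 = 14, d_5 = (220 - 14^2)/1 = 24/1 = 24: (m_5, d_5) = (m_1, d_1) = (14, 24), so from here the quotients repeat a_1, ..., a_4; the period length is 4.
So sqrt(220) = [14; (1, 4, 1, 28)] with period length k = 4.
k is even, so the fundamental solution of x^2 - 220y^2 = 1 is (p_{k-1}, q_{k-1}) = (p_3, q_3); compute convergents through index 3.
Convergents (p_i = a_i*p_{i-1} + p_{i-2}, q_i = a_i*q_{i-1} + q_{i-2} with p_{-2}=0, p_{-1}=1, q_{-2}=1, q_{-1}=0):
  i=0: a_0=14, p_0 = 14*1 + 0 = 14, q_0 = 14*0 + 1 = 1.
  i=1: a_1=1, p_1 = 1*14 + 1 = 15, q_1 = 1*1 + 0 = 1.
  i=2: a_2=4, p_2 = 4*15 + 14 = 74, q_2 = 4*1 + 1 = 5.
  i=3: a_3=1, p_3 = 1*74 + 15 = 89, q_3 = 1*5 + 1 = 6.
Check: 89^2 - 220*6^2 = 7921 - 7920 = 1, so (x, y) = (89, 6) solves the equation, and by the theorem it is the least positive solution.

(x, y) = (89, 6)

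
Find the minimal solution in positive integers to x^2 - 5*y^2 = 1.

First expand sqrt(5) as a continued fraction. With x_i = (sqrt(5) + m_i)/d_i and (m_0, d_0) = (0, 1): a_0 = floor(sqrt(5)) = 2, since 2^2 = 4 <= 5 < 9 = 3^2.
Iterate m_{i+1} = d_i*a_i - m_i, d_{i+1} = (5 - m_{i+1}^2)/d_i, a_{i+1} = floor((a_0 + m_{i+1})/d_{i+1}):
  m_1 = 1*2 - 0 = 2, d_1 = (5 - 2^2)/1 = 1/1 = 1, a_1 = floor((2 + 2)/1) = 4.
  m_2 = 1*4 - 2 = 2, d_2 = (5 - 2^2)/1 = 1/1 = 1: (m_2, d_2) = (m_1, d_1) = (2, 1), so from here the quotient a_1 repeats; the period length is 1.
So sqrt(5) = [2; (4)] with period length k = 1.
k is odd, so (p_{k-1}, q_{k-1}) only solves x^2 - 5y^2 = -1 and the fundamental solution of x^2 - 5y^2 = 1 is (p_{2k-1}, q_{2k-1}) = (p_1, q_1); compute convergents through index 1, running through the period twice.
Convergents (p_i = a_i*p_{i-1} + p_{i-2}, q_i = a_i*q_{i-1} + q_{i-2} with p_{-2}=0, p_{-1}=1, q_{-2}=1, q_{-1}=0):
  i=0: a_0=2, p_0 = 2*1 + 0 = 2, q_0 = 2*0 + 1 = 1.
  i=1: a_1=4, p_1 = 4*2 + 1 = 9, q_1 = 4*1 + 0 = 4.
Indeed p_0^2 - 5*q_0^2 = 4 - 5 = -1, not +1.
Check: 9^2 - 5*4^2 = 81 - 80 = 1, so (x, y) = (9, 4) solves the equation, and by the theorem it is the least positive solution.

(x, y) = (9, 4)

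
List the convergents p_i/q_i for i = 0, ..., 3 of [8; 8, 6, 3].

8/1, 65/8, 398/49, 1259/155

Using the convergent recurrence p_i = a_i*p_{i-1} + p_{i-2}, q_i = a_i*q_{i-1} + q_{i-2} with p_{-2}=0, p_{-1}=1, q_{-2}=1, q_{-1}=0:
  i=0: a_0=8, p_0 = 8*1 + 0 = 8, q_0 = 8*0 + 1 = 1.
  i=1: a_1=8, p_1 = 8*8 + 1 = 65, q_1 = 8*1 + 0 = 8.
  i=2: a_2=6, p_2 = 6*65 + 8 = 398, q_2 = 6*8 + 1 = 49.
  i=3: a_3=3, p_3 = 3*398 + 65 = 1259, q_3 = 3*49 + 8 = 155.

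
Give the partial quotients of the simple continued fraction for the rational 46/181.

[0; 3, 1, 14, 3]

Run the Euclidean algorithm on 46 and 181; the successive quotients are the partial quotients a_0, a_1, ... (each step inverts the fractional part left over by the previous one):
  46 = 0*181 + 46, so a_0 = 0.
  181 = 3*46 + 43, so a_1 = 3.
  46 = 1*43 + 3, so a_2 = 1.
  43 = 14*3 + 1, so a_3 = 14.
  3 = 3*1 + 0, so a_4 = 3.
The remainder reaches 0 after 5 divisions, so the expansion has 5 partial quotients, read off in order.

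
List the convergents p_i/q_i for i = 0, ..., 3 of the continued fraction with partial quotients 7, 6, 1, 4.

7/1, 43/6, 50/7, 243/34

Using the convergent recurrence p_i = a_i*p_{i-1} + p_{i-2}, q_i = a_i*q_{i-1} + q_{i-2} with p_{-2}=0, p_{-1}=1, q_{-2}=1, q_{-1}=0:
  i=0: a_0=7, p_0 = 7*1 + 0 = 7, q_0 = 7*0 + 1 = 1.
  i=1: a_1=6, p_1 = 6*7 + 1 = 43, q_1 = 6*1 + 0 = 6.
  i=2: a_2=1, p_2 = 1*43 + 7 = 50, q_2 = 1*6 + 1 = 7.
  i=3: a_3=4, p_3 = 4*50 + 43 = 243, q_3 = 4*7 + 6 = 34.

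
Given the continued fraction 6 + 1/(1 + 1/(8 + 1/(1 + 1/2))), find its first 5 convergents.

Using the convergent recurrence p_i = a_i*p_{i-1} + p_{i-2}, q_i = a_i*q_{i-1} + q_{i-2} with p_{-2}=0, p_{-1}=1, q_{-2}=1, q_{-1}=0:
  i=0: a_0=6, p_0 = 6*1 + 0 = 6, q_0 = 6*0 + 1 = 1.
  i=1: a_1=1, p_1 = 1*6 + 1 = 7, q_1 = 1*1 + 0 = 1.
  i=2: a_2=8, p_2 = 8*7 + 6 = 62, q_2 = 8*1 + 1 = 9.
  i=3: a_3=1, p_3 = 1*62 + 7 = 69, q_3 = 1*9 + 1 = 10.
  i=4: a_4=2, p_4 = 2*69 + 62 = 200, q_4 = 2*10 + 9 = 29.

6/1, 7/1, 62/9, 69/10, 200/29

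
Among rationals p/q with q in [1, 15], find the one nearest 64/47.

15/11

Expand x = 64/47 as a continued fraction with the Euclidean algorithm:
  64 = 1*47 + 17, so a_0 = 1.
  47 = 2*17 + 13, so a_1 = 2.
  17 = 1*13 + 4, so a_2 = 1.
  13 = 3*4 + 1, so a_3 = 3.
  4 = 4*1 + 0, so a_4 = 4.
so x = [1; 2, 1, 3, 4].
Convergents (p_i = a_i*p_{i-1} + p_{i-2}, q_i = a_i*q_{i-1} + q_{i-2} with p_{-2}=0, p_{-1}=1, q_{-2}=1, q_{-1}=0), until the denominator exceeds 15:
  i=0: a_0=1, p_0 = 1*1 + 0 = 1, q_0 = 1*0 + 1 = 1.
  i=1: a_1=2, p_1 = 2*1 + 1 = 3, q_1 = 2*1 + 0 = 2.
  i=2: a_2=1, p_2 = 1*3 + 1 = 4, q_2 = 1*2 + 1 = 3.
  i=3: a_3=3, p_3 = 3*4 + 3 = 15, q_3 = 3*3 + 2 = 11.
  i=4: a_4=4, p_4 = 4*15 + 4 = 64, q_4 = 4*11 + 3 = 47.
q_4 = 47 > 15, so the last convergent with denominator <= 15 is p_3/q_3 = 15/11.
The closest fraction with denominator <= 15 is either p_3/q_3 or the intermediate fraction (k*p_3 + p_2)/(k*q_3 + q_2) with the largest k >= 1 whose denominator stays <= 15; these approach x as k grows, and every other convergent or intermediate fraction in range is farther away.
Largest k: floor((15 - q_2)/q_3) = floor((15 - 3)/11) = 1.
That gives (1*15 + 4)/(1*11 + 3) = 19/14.
Compare the errors: |x - 15/11| = |64*11 - 15*47|/(47*11) = 1/517, and |x - 19/14| = |64*14 - 19*47|/(47*14) = 3/658.
Cross-multiplying, 1*658 = 658 < 1551 = 3*517, so 1/517 is smaller: the convergent 15/11 is closer to x than 19/14.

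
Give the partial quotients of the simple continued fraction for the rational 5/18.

Run the Euclidean algorithm on 5 and 18; the successive quotients are the partial quotients a_0, a_1, ... (each step inverts the fractional part left over by the previous one):
  5 = 0*18 + 5, so a_0 = 0.
  18 = 3*5 + 3, so a_1 = 3.
  5 = 1*3 + 2, so a_2 = 1.
  3 = 1*2 + 1, so a_3 = 1.
  2 = 2*1 + 0, so a_4 = 2.
The remainder reaches 0 after 5 divisions, so the expansion has 5 partial quotients, read off in order.

[0; 3, 1, 1, 2]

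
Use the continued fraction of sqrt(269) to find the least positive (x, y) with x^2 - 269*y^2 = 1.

(x, y) = (13449, 820)

First expand sqrt(269) as a continued fraction. With x_i = (sqrt(269) + m_i)/d_i and (m_0, d_0) = (0, 1): a_0 = floor(sqrt(269)) = 16, since 16^2 = 256 <= 269 < 289 = 17^2.
Iterate m_{i+1} = d_i*a_i - m_i, d_{i+1} = (269 - m_{i+1}^2)/d_i, a_{i+1} = floor((a_0 + m_{i+1})/d_{i+1}):
  m_1 = 1*16 - 0 = 16, d_1 = (269 - 16^2)/1 = 13/1 = 13, a_1 = floor((16 + 16)/13) = 2.
  m_2 = 13*2 - 16 = 10, d_2 = (269 - 10^2)/13 = 169/13 = 13, a_2 = floor((16 + 10)/13) = 2.
  m_3 = 13*2 - 10 = 16, d_3 = (269 - 16^2)/13 = 13/13 = 1, a_3 = floor((16 + 16)/1) = 32.
  m_4 = 1*32 - 16 = 16, d_4 = (269 - 16^2)/1 = 13/1 = 13: (m_4, d_4) = (m_1, d_1) = (16, 13), so from here the quotients repeat a_1, ..., a_3; the period length is 3.
So sqrt(269) = [16; (2, 2, 32)] with period length k = 3.
k is odd, so (p_{k-1}, q_{k-1}) only solves x^2 - 269y^2 = -1 and the fundamental solution of x^2 - 269y^2 = 1 is (p_{2k-1}, q_{2k-1}) = (p_5, q_5); compute convergents through index 5, running through the period twice.
Convergents (p_i = a_i*p_{i-1} + p_{i-2}, q_i = a_i*q_{i-1} + q_{i-2} with p_{-2}=0, p_{-1}=1, q_{-2}=1, q_{-1}=0):
  i=0: a_0=16, p_0 = 16*1 + 0 = 16, q_0 = 16*0 + 1 = 1.
  i=1: a_1=2, p_1 = 2*16 + 1 = 33, q_1 = 2*1 + 0 = 2.
  i=2: a_2=2, p_2 = 2*33 + 16 = 82, q_2 = 2*2 + 1 = 5.
  i=3: a_3=32, p_3 = 32*82 + 33 = 2657, q_3 = 32*5 + 2 = 162.
  i=4: a_4=2, p_4 = 2*2657 + 82 = 5396, q_4 = 2*162 + 5 = 329.
  i=5: a_5=2, p_5 = 2*5396 + 2657 = 13449, q_5 = 2*329 + 162 = 820.
Indeed p_2^2 - 269*q_2^2 = 6724 - 6725 = -1, not +1.
Check: 13449^2 - 269*820^2 = 180875601 - 180875600 = 1, so (x, y) = (13449, 820) solves the equation, and by the theorem it is the least positive solution.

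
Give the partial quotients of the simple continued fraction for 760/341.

Run the Euclidean algorithm on 760 and 341; the successive quotients are the partial quotients a_0, a_1, ... (each step inverts the fractional part left over by the previous one):
  760 = 2*341 + 78, so a_0 = 2.
  341 = 4*78 + 29, so a_1 = 4.
  78 = 2*29 + 20, so a_2 = 2.
  29 = 1*20 + 9, so a_3 = 1.
  20 = 2*9 + 2, so a_4 = 2.
  9 = 4*2 + 1, so a_5 = 4.
  2 = 2*1 + 0, so a_6 = 2.
The remainder reaches 0 after 7 divisions, so the expansion has 7 partial quotients, read off in order.

[2; 4, 2, 1, 2, 4, 2]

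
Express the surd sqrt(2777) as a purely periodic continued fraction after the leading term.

[52; (1, 2, 3, 3, 2, 1, 104)]

Write x_i = (sqrt(2777) + m_i)/d_i with (m_0, d_0) = (0, 1). a_0 = floor(sqrt(2777)) = 52, since 52^2 = 2704 <= 2777 < 2809 = 53^2.
Iterate m_{i+1} = d_i*a_i - m_i, d_{i+1} = (2777 - m_{i+1}^2)/d_i, a_{i+1} = floor((a_0 + m_{i+1})/d_{i+1}):
  m_1 = 1*52 - 0 = 52, d_1 = (2777 - 52^2)/1 = 73/1 = 73, a_1 = floor((52 + 52)/73) = 1.
  m_2 = 73*1 - 52 = 21, d_2 = (2777 - 21^2)/73 = 2336/73 = 32, a_2 = floor((52 + 21)/32) = 2.
  m_3 = 32*2 - 21 = 43, d_3 = (2777 - 43^2)/32 = 928/32 = 29, a_3 = floor((52 + 43)/29) = 3.
  m_4 = 29*3 - 43 = 44, d_4 = (2777 - 44^2)/29 = 841/29 = 29, a_4 = floor((52 + 44)/29) = 3.
  m_5 = 29*3 - 44 = 43, d_5 = (2777 - 43^2)/29 = 928/29 = 32, a_5 = floor((52 + 43)/32) = 2.
  m_6 = 32*2 - 43 = 21, d_6 = (2777 - 21^2)/32 = 2336/32 = 73, a_6 = floor((52 + 21)/73) = 1.
  m_7 = 73*1 - 21 = 52, d_7 = (2777 - 52^2)/73 = 73/73 = 1, a_7 = floor((52 + 52)/1) = 104.
  m_8 = 1*104 - 52 = 52, d_8 = (2777 - 52^2)/1 = 73/1 = 73: (m_8, d_8) = (m_1, d_1) = (52, 73), so from here the quotients repeat a_1, ..., a_7; the period length is 7.
Hence the expansion of sqrt(2777) is a_0 = 52 followed by the repeating block 1, 2, 3, 3, 2, 1, 104 (period 7).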